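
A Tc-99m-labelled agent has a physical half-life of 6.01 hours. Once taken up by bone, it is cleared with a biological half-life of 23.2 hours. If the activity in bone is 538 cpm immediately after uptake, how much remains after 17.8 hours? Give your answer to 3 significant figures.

40.6 cpm

1/t_eff = 1/t_phys + 1/t_biol = 1/6.01 + 1/23.2 = 0.20949 per hour.
t_eff = 6.01 × 23.2 / (6.01 + 23.2) ≈ 4.7734 hours.
Remaining = 538 × (1/2)^(17.8/4.7734) = 538 × (1/2)^3.729 ≈ 40.574 cpm.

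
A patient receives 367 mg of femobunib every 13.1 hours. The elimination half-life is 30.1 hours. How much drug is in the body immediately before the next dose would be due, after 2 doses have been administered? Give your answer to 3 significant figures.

The 2 doses were given 26.2, 13.1 hours ago.
Total = 367·(1/2)^(26.2/30.1) + 367·(1/2)^(13.1/30.1)
      = 200.74 + 271.43 ≈ 472.17 mg.

472 mg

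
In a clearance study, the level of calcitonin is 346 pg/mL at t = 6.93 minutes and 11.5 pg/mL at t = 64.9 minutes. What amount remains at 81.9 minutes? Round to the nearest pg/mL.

4 pg/mL

Over Δt = 64.9 − 6.93 = 57.97 minutes, the level fell by a factor of 346/11.5 ≈ 30.087.
n = log₂(30.087) ≈ 4.9111 half-lives, so t½ = 57.97/4.9111 ≈ 11.804 minutes.
From t = 64.9 to t = 81.9: 11.5 × (1/2)^((81.9−64.9)/11.804) ≈ 4.238 pg/mL.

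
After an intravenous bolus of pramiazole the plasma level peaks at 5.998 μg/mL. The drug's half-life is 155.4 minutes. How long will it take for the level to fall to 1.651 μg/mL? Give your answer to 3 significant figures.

289 minutes

Fraction remaining = 1.651/5.998 ≈ 0.27526.
n = log₂(5.998/1.651) = ln(3.6329)/ln 2 ≈ 1.8611 half-lives.
t = n × t½ = 1.8611 × 155.4 ≈ 289.22 minutes.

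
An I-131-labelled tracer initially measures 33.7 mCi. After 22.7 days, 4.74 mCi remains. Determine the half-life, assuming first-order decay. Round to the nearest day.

A/A₀ = 4.74/33.7 ≈ 0.14065.
n = log₂(7.1097) ≈ 2.8298 half-lives elapsed in 22.7 days.
t½ = 22.7/2.8298 ≈ 8.0218 days.

8 days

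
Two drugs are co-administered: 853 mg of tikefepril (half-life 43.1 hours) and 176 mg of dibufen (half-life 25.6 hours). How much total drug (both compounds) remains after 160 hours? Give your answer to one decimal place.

tikefepril: 853 × (1/2)^(160/43.1) = 853 × (1/2)^3.7123 ≈ 65.078 mg.
dibufen: 176 × (1/2)^(160/25.6) = 176 × (1/2)^6.25 ≈ 2.3125 mg.
Total = 65.078 + 2.3125 ≈ 67.391 mg.

67.4 mg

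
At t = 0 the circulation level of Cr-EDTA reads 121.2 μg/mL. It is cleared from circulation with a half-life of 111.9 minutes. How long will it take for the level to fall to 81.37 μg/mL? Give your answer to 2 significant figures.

Fraction remaining = 81.37/121.2 ≈ 0.67137.
n = log₂(121.2/81.37) = ln(1.4895)/ln 2 ≈ 0.57482 half-lives.
t = n × t½ = 0.57482 × 111.9 ≈ 64.322 minutes.

64 minutes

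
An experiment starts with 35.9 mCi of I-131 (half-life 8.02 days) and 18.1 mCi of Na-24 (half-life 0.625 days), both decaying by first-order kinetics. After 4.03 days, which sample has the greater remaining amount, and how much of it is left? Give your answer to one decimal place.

I-131: 35.9 × (1/2)^0.50249 ≈ 25.341 mCi.
Na-24: 18.1 × (1/2)^6.448 ≈ 0.20732 mCi.
I-131 has more remaining, at ≈ 25.341 mCi.

I-131, 25.3 mCi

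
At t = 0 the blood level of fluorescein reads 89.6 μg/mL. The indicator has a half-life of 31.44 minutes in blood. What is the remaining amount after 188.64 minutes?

Elapsed time is 6 half-lives (188.64/31.44).
Each half-life halves the amount: 89.6 × (1/2)^6 = 89.6/64 = 1.4 μg/mL.

1.4 μg/mL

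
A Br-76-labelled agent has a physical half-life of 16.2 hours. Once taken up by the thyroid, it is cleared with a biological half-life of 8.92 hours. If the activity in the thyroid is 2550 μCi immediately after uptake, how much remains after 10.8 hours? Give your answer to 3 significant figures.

1/t_eff = 1/t_phys + 1/t_biol = 1/16.2 + 1/8.92 = 0.17384 per hour.
t_eff = 16.2 × 8.92 / (16.2 + 8.92) ≈ 5.7525 hours.
Remaining = 2550 × (1/2)^(10.8/5.7525) = 2550 × (1/2)^1.8774 ≈ 694.03 μCi.

694 μCi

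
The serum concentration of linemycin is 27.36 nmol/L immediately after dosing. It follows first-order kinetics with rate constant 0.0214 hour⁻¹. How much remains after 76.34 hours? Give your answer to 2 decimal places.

t½ = ln 2 / k = 0.69315 / 0.0214 ≈ 32.39 hours.
Number of half-lives: n = 76.34/32.39 ≈ 2.3569.
Remaining = 27.36 × (1/2)^2.3569 = 27.36 × 0.19521 ≈ 5.341 nmol/L.

5.34 nmol/L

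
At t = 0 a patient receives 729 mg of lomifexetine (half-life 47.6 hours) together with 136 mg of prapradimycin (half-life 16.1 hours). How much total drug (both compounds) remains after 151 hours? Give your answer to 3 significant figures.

lomifexetine: 729 × (1/2)^(151/47.6) = 729 × (1/2)^3.1723 ≈ 80.869 mg.
prapradimycin: 136 × (1/2)^(151/16.1) = 136 × (1/2)^9.3789 ≈ 0.20427 mg.
Total = 80.869 + 0.20427 ≈ 81.073 mg.

81.1 mg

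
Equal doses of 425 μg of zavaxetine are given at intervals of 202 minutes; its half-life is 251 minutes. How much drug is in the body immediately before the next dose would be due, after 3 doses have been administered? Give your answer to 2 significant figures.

460 μg

The 3 doses were given 606, 404, 202 minutes ago.
Total = 425·(1/2)^(606/251) + 425·(1/2)^(404/251) + 425·(1/2)^(202/251)
      = 79.726 + 139.27 + 243.29 ≈ 462.29 μg.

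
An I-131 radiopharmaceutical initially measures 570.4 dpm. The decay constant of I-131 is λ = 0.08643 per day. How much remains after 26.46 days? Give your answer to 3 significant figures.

57.9 dpm

t½ = ln 2 / λ = 0.69315 / 0.08643 ≈ 8.0198 days.
Number of half-lives: n = 26.46/8.0198 ≈ 3.2994.
Remaining = 570.4 × (1/2)^3.2994 = 570.4 × 0.10158 ≈ 57.94 dpm.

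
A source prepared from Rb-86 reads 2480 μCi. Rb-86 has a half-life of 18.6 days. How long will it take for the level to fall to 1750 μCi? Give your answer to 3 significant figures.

9.36 days

Fraction remaining = 1750/2480 ≈ 0.70565.
n = log₂(2480/1750) = ln(1.4171)/ln 2 ≈ 0.50299 half-lives.
t = n × t½ = 0.50299 × 18.6 ≈ 9.3555 days.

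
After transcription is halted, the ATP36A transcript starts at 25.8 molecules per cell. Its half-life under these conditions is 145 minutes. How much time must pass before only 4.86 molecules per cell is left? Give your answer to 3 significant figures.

Fraction remaining = 4.86/25.8 ≈ 0.18837.
n = log₂(25.8/4.86) = ln(5.3086)/ln 2 ≈ 2.4083 half-lives.
t = n × t½ = 2.4083 × 145 ≈ 349.21 minutes.

349 minutes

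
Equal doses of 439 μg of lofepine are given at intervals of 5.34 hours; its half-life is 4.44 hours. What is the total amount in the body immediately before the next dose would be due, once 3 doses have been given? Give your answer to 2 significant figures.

310 μg

The 3 doses were given 16.02, 10.68, 5.34 hours ago.
Total = 439·(1/2)^(16.02/4.44) + 439·(1/2)^(10.68/4.44) + 439·(1/2)^(5.34/4.44)
      = 36.001 + 82.864 + 190.73 ≈ 309.59 μg.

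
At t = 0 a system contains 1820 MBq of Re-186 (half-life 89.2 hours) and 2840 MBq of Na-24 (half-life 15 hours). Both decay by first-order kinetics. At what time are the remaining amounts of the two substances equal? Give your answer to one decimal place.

11.6 hours

Set 1820·(1/2)^(t/89.2) = 2840·(1/2)^(t/15).
Taking log₂: log₂(1820/2840) = t·(1/89.2 − 1/15).
log₂(0.64085) = -0.64195; 1/89.2 − 1/15 = -0.055456.
t = -0.64195 / -0.055456 ≈ 11.576 hours.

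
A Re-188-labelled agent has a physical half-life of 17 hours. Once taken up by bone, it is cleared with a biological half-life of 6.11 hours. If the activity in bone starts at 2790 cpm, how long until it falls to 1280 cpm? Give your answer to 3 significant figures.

5.05 hours

1/t_eff = 1/t_phys + 1/t_biol = 1/17 + 1/6.11 = 0.22249 per hour.
t_eff = 17 × 6.11 / (17 + 6.11) ≈ 4.4946 hours.
n = log₂(2790/1280) ≈ 1.1241; t = 1.1241 × 4.4946 ≈ 5.0525 hours.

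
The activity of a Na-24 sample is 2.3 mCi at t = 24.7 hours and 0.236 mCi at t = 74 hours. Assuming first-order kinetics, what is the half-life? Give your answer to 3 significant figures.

15.0 hours

Over Δt = 74 − 24.7 = 49.3 hours, the level fell by a factor of 2.3/0.236 ≈ 9.7458.
n = log₂(9.7458) ≈ 3.2848 half-lives, so t½ = 49.3/3.2848 ≈ 15.009 hours.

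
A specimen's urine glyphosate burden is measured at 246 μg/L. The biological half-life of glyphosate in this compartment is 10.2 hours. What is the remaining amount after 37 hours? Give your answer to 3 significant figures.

Number of half-lives: n = 37/10.2 ≈ 3.6275.
Remaining = 246 × (1/2)^3.6275 = 246 × 0.080915 ≈ 19.905 μg/L.

19.9 μg/L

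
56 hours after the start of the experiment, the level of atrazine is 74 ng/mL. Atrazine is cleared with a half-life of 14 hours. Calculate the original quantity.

Number of half-lives elapsed: n = 56/14 ≈ 4.
A₀ = A × 2^n = 74 × 2^4 = 74 × 16 ≈ 1184 ng/mL.

1184 ng/mL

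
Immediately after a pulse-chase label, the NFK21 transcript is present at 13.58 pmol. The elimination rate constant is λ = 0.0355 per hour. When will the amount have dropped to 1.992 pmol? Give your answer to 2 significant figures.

54 hours

t½ = ln 2 / λ = 0.69315 / 0.0355 ≈ 19.525 hours.
Fraction remaining = 1.992/13.58 ≈ 0.14669.
n = log₂(13.58/1.992) = ln(6.8173)/ln 2 ≈ 2.7692 half-lives.
t = n × t½ = 2.7692 × 19.525 ≈ 54.069 hours.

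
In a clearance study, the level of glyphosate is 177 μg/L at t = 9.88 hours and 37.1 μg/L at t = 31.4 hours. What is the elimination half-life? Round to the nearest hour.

10 hours

Over Δt = 31.4 − 9.88 = 21.52 hours, the level fell by a factor of 177/37.1 ≈ 4.7709.
n = log₂(4.7709) ≈ 2.2543 half-lives, so t½ = 21.52/2.2543 ≈ 9.5464 hours.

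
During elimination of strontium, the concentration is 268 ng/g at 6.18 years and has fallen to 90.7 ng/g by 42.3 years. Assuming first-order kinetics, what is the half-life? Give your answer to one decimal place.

Over Δt = 42.3 − 6.18 = 36.12 years, the level fell by a factor of 268/90.7 ≈ 2.9548.
n = log₂(2.9548) ≈ 1.5631 half-lives, so t½ = 36.12/1.5631 ≈ 23.109 years.

23.1 years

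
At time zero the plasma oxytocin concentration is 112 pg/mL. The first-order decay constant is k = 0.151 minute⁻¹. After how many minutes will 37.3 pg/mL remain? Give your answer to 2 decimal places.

7.28 minutes

t½ = ln 2 / k = 0.69315 / 0.151 ≈ 4.5904 minutes.
Fraction remaining = 37.3/112 ≈ 0.33304.
n = log₂(112/37.3) = ln(3.0027)/ln 2 ≈ 1.5863 half-lives.
t = n × t½ = 1.5863 × 4.5904 ≈ 7.2815 minutes.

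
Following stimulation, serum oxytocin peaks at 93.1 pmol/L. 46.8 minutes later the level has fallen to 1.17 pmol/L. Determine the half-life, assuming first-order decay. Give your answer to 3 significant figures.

A/A₀ = 1.17/93.1 ≈ 0.012567.
n = log₂(79.573) ≈ 6.3142 half-lives elapsed in 46.8 minutes.
t½ = 46.8/6.3142 ≈ 7.4119 minutes.

7.41 minutes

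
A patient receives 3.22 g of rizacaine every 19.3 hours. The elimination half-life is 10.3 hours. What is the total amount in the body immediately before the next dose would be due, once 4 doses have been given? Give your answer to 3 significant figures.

1.20 g

The 4 doses were given 77.2, 57.9, 38.6, 19.3 hours ago.
Total = 3.22·(1/2)^(77.2/10.3) + 3.22·(1/2)^(57.9/10.3) + 3.22·(1/2)^(38.6/10.3) + 3.22·(1/2)^(19.3/10.3)
      = 0.017848 + 0.065412 + 0.23973 + 0.8786 ≈ 1.2016 g.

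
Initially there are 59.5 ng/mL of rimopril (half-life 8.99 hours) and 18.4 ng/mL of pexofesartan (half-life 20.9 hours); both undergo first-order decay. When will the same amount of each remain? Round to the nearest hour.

27 hours

Set 59.5·(1/2)^(t/8.99) = 18.4·(1/2)^(t/20.9).
Taking log₂: log₂(59.5/18.4) = t·(1/8.99 − 1/20.9).
log₂(3.2337) = 1.6932; 1/8.99 − 1/20.9 = 0.063388.
t = 1.6932 / 0.063388 ≈ 26.712 hours.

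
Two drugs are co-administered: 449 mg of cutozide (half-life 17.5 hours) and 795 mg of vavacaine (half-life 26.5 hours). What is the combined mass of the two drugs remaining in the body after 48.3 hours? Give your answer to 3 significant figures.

291 mg

cutozide: 449 × (1/2)^(48.3/17.5) = 449 × (1/2)^2.76 ≈ 66.283 mg.
vavacaine: 795 × (1/2)^(48.3/26.5) = 795 × (1/2)^1.8226 ≈ 224.75 mg.
Total = 66.283 + 224.75 ≈ 291.03 mg.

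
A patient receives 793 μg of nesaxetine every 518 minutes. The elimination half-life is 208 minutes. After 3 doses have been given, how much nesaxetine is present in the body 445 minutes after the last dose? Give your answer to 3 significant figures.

218 μg

The 3 doses were given 1481, 963, 445 minutes ago.
Total = 793·(1/2)^(1481/208) + 793·(1/2)^(963/208) + 793·(1/2)^(445/208)
      = 5.7001 + 32.03 + 179.99 ≈ 217.72 μg.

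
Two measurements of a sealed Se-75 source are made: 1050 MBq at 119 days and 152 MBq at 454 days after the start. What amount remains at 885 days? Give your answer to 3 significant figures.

Over Δt = 454 − 119 = 335 days, the level fell by a factor of 1050/152 ≈ 6.9079.
n = log₂(6.9079) ≈ 2.7882 half-lives, so t½ = 335/2.7882 ≈ 120.15 days.
From t = 454 to t = 885: 152 × (1/2)^((885−454)/120.15) ≈ 12.646 MBq.

12.6 MBq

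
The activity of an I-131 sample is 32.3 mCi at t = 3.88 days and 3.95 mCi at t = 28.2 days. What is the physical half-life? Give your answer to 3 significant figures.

8.02 days

Over Δt = 28.2 − 3.88 = 24.32 days, the level fell by a factor of 32.3/3.95 ≈ 8.1772.
n = log₂(8.1772) ≈ 3.0316 half-lives, so t½ = 24.32/3.0316 ≈ 8.0221 days.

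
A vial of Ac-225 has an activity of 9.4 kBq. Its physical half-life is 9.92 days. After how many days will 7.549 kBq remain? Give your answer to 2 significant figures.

3.1 days

Fraction remaining = 7.549/9.4 ≈ 0.80309.
n = log₂(9.4/7.549) = ln(1.2452)/ln 2 ≈ 0.31638 half-lives.
t = n × t½ = 0.31638 × 9.92 ≈ 3.1384 days.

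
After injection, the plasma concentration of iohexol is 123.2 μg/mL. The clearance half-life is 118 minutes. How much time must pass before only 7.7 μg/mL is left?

472 minutes

7.7/123.2 = 1/16, so 4 half-lives have elapsed.
t = 4 × 118 = 472 minutes.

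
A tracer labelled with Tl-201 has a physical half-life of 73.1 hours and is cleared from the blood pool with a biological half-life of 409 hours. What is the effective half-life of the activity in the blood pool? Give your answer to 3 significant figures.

62.0 hours

1/t_eff = 1/t_phys + 1/t_biol = 1/73.1 + 1/409 = 0.016125 per hour.
t_eff = 73.1 × 409 / (73.1 + 409) ≈ 62.016 hours.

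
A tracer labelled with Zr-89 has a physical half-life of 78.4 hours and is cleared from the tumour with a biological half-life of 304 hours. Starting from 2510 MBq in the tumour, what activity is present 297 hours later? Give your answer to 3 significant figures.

1/t_eff = 1/t_phys + 1/t_biol = 1/78.4 + 1/304 = 0.016045 per hour.
t_eff = 78.4 × 304 / (78.4 + 304) ≈ 62.326 hours.
Remaining = 2510 × (1/2)^(297/62.326) = 2510 × (1/2)^4.7652 ≈ 92.298 MBq.

92.3 MBq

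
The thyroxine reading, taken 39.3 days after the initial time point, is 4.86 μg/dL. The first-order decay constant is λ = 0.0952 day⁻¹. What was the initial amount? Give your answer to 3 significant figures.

t½ = ln 2 / λ = 0.69315 / 0.0952 ≈ 7.281 days.
Number of half-lives elapsed: n = 39.3/7.281 ≈ 5.3976.
A₀ = A × 2^n = 4.86 × 2^5.3976 = 4.86 × 42.155 ≈ 204.87 μg/dL.

205 μg/dL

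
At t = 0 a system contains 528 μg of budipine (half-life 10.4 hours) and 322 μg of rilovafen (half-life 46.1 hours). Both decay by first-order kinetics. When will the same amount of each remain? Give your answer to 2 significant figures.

9.6 hours

Set 528·(1/2)^(t/10.4) = 322·(1/2)^(t/46.1).
Taking log₂: log₂(528/322) = t·(1/10.4 − 1/46.1).
log₂(1.6398) = 0.71348; 1/10.4 − 1/46.1 = 0.074462.
t = 0.71348 / 0.074462 ≈ 9.5818 hours.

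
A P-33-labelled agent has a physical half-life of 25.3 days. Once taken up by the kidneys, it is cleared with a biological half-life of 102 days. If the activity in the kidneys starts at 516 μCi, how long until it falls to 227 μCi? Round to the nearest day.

24 days

1/t_eff = 1/t_phys + 1/t_biol = 1/25.3 + 1/102 = 0.04933 per day.
t_eff = 25.3 × 102 / (25.3 + 102) ≈ 20.272 days.
n = log₂(516/227) ≈ 1.1847; t = 1.1847 × 20.272 ≈ 24.016 days.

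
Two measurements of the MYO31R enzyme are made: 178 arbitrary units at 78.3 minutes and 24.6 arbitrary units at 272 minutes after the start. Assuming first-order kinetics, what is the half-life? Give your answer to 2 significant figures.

68 minutes

Over Δt = 272 − 78.3 = 193.7 minutes, the level fell by a factor of 178/24.6 ≈ 7.2358.
n = log₂(7.2358) ≈ 2.8551 half-lives, so t½ = 193.7/2.8551 ≈ 67.842 minutes.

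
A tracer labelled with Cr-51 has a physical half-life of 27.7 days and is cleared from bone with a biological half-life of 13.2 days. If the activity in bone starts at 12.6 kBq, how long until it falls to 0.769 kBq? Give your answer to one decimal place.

36.1 days

1/t_eff = 1/t_phys + 1/t_biol = 1/27.7 + 1/13.2 = 0.11186 per day.
t_eff = 27.7 × 13.2 / (27.7 + 13.2) ≈ 8.9399 days.
n = log₂(12.6/0.769) ≈ 4.0343; t = 4.0343 × 8.9399 ≈ 36.066 days.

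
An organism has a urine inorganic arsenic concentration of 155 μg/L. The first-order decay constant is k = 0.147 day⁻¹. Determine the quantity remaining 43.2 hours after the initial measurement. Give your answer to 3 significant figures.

t½ = ln 2 / k = 0.69315 / 0.147 ≈ 4.7153 days.
Convert the elapsed time: 43.2 hours = 1.8 days.
Number of half-lives: n = 1.8/4.7153 ≈ 0.38174.
Remaining = 155 × (1/2)^0.38174 = 155 × 0.76751 ≈ 118.96 μg/L.

119 μg/L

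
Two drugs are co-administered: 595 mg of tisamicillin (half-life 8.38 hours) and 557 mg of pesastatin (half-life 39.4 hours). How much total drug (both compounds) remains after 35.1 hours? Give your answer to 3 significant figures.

333 mg

tisamicillin: 595 × (1/2)^(35.1/8.38) = 595 × (1/2)^4.1885 ≈ 32.632 mg.
pesastatin: 557 × (1/2)^(35.1/39.4) = 557 × (1/2)^0.89086 ≈ 300.39 mg.
Total = 32.632 + 300.39 ≈ 333.02 mg.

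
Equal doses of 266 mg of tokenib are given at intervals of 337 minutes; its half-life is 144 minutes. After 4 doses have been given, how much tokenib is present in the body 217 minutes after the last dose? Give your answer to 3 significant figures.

The 4 doses were given 1228, 891, 554, 217 minutes ago.
Total = 266·(1/2)^(1228/144) + 266·(1/2)^(891/144) + 266·(1/2)^(554/144) + 266·(1/2)^(217/144)
      = 0.72072 + 3.6497 + 18.482 + 93.594 ≈ 116.45 mg.

116 mg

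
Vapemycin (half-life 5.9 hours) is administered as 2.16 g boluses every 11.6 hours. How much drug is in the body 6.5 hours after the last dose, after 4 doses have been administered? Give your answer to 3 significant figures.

1.35 g

The 4 doses were given 41.3, 29.7, 18.1, 6.5 hours ago.
Total = 2.16·(1/2)^(41.3/5.9) + 2.16·(1/2)^(29.7/5.9) + 2.16·(1/2)^(18.1/5.9) + 2.16·(1/2)^(6.5/5.9)
      = 0.016875 + 0.065932 + 0.25761 + 1.0065 ≈ 1.3469 g.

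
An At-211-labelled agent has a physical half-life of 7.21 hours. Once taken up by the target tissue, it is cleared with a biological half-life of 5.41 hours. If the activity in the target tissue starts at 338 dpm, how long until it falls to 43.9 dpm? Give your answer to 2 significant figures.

1/t_eff = 1/t_phys + 1/t_biol = 1/7.21 + 1/5.41 = 0.32354 per hour.
t_eff = 7.21 × 5.41 / (7.21 + 5.41) ≈ 3.0908 hours.
n = log₂(338/43.9) ≈ 2.9447; t = 2.9447 × 3.0908 ≈ 9.1016 hours.

9.1 hours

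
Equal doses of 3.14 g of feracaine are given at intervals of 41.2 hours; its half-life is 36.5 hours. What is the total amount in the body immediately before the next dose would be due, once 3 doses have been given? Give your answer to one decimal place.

2.4 g

The 3 doses were given 123.6, 82.4, 41.2 hours ago.
Total = 3.14·(1/2)^(123.6/36.5) + 3.14·(1/2)^(82.4/36.5) + 3.14·(1/2)^(41.2/36.5)
      = 0.3003 + 0.65667 + 1.4359 ≈ 2.3929 g.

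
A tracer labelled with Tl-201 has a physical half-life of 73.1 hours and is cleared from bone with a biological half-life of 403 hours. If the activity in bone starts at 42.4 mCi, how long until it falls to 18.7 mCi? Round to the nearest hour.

1/t_eff = 1/t_phys + 1/t_biol = 1/73.1 + 1/403 = 0.016161 per hour.
t_eff = 73.1 × 403 / (73.1 + 403) ≈ 61.876 hours.
n = log₂(42.4/18.7) ≈ 1.181; t = 1.181 × 61.876 ≈ 73.078 hours.

73 hours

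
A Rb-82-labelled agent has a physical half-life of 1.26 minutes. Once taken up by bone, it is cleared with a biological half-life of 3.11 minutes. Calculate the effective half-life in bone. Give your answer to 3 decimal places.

1/t_eff = 1/t_phys + 1/t_biol = 1/1.26 + 1/3.11 = 1.1152 per minute.
t_eff = 1.26 × 3.11 / (1.26 + 3.11) ≈ 0.8967 minutes.

0.897 minutes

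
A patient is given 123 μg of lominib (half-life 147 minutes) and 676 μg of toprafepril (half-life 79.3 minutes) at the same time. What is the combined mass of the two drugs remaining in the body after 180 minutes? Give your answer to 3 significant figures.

lominib: 123 × (1/2)^(180/147) = 123 × (1/2)^1.2245 ≈ 52.638 μg.
toprafepril: 676 × (1/2)^(180/79.3) = 676 × (1/2)^2.2699 ≈ 140.17 μg.
Total = 52.638 + 140.17 ≈ 192.81 μg.

193 μg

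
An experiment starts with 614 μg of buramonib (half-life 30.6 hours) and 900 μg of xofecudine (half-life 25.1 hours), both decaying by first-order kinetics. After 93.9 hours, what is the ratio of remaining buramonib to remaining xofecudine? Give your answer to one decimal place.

buramonib: 614 × (1/2)^(93.9/30.6) = 614 × (1/2)^3.0686 ≈ 73.185 μg.
xofecudine: 900 × (1/2)^(93.9/25.1) = 900 × (1/2)^3.741 ≈ 67.31 μg.
Ratio ≈ 73.185 / 67.31 ≈ 1.0873.

1.1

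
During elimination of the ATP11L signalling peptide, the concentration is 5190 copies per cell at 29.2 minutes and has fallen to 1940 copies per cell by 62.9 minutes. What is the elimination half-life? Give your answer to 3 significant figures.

23.7 minutes

Over Δt = 62.9 − 29.2 = 33.7 minutes, the level fell by a factor of 5190/1940 ≈ 2.6753.
n = log₂(2.6753) ≈ 1.4197 half-lives, so t½ = 33.7/1.4197 ≈ 23.738 minutes.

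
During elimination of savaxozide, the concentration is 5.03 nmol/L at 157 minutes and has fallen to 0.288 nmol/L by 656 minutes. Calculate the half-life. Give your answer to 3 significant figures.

121 minutes

Over Δt = 656 − 157 = 499 minutes, the level fell by a factor of 5.03/0.288 ≈ 17.465.
n = log₂(17.465) ≈ 4.1264 half-lives, so t½ = 499/4.1264 ≈ 120.93 minutes.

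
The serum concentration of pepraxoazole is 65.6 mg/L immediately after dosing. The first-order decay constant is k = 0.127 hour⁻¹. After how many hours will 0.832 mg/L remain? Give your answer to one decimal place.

34.4 hours

t½ = ln 2 / k = 0.69315 / 0.127 ≈ 5.4579 hours.
Fraction remaining = 0.832/65.6 ≈ 0.012683.
n = log₂(65.6/0.832) = ln(78.846)/ln 2 ≈ 6.301 half-lives.
t = n × t½ = 6.301 × 5.4579 ≈ 34.39 hours.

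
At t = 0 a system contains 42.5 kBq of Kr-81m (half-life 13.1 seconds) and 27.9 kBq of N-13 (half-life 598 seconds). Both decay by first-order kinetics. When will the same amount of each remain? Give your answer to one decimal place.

8.1 seconds

Set 42.5·(1/2)^(t/13.1) = 27.9·(1/2)^(t/598).
Taking log₂: log₂(42.5/27.9) = t·(1/13.1 − 1/598).
log₂(1.5233) = 0.6072; 1/13.1 − 1/598 = 0.074664.
t = 0.6072 / 0.074664 ≈ 8.1324 seconds.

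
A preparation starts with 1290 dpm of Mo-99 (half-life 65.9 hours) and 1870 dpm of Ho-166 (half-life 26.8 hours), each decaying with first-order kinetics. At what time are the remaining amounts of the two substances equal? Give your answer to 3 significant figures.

Set 1290·(1/2)^(t/65.9) = 1870·(1/2)^(t/26.8).
Taking log₂: log₂(1290/1870) = t·(1/65.9 − 1/26.8).
log₂(0.68984) = -0.53567; 1/65.9 − 1/26.8 = -0.022139.
t = -0.53567 / -0.022139 ≈ 24.196 hours.

24.2 hours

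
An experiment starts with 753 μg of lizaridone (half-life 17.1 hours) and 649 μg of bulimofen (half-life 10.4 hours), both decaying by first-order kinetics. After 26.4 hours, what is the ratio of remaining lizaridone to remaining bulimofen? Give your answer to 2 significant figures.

2.3

lizaridone: 753 × (1/2)^(26.4/17.1) = 753 × (1/2)^1.5439 ≈ 258.25 μg.
bulimofen: 649 × (1/2)^(26.4/10.4) = 649 × (1/2)^2.5385 ≈ 111.71 μg.
Ratio ≈ 258.25 / 111.71 ≈ 2.3118.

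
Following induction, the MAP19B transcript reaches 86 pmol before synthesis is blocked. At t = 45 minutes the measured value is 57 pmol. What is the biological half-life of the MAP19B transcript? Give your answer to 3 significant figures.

A/A₀ = 57/86 ≈ 0.66279.
n = log₂(1.5088) ≈ 0.59337 half-lives elapsed in 45 minutes.
t½ = 45/0.59337 ≈ 75.837 minutes.

75.8 minutes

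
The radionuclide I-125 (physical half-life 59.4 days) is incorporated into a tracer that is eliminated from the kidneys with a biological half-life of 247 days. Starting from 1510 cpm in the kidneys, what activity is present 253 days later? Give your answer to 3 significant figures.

38.8 cpm

1/t_eff = 1/t_phys + 1/t_biol = 1/59.4 + 1/247 = 0.020884 per day.
t_eff = 59.4 × 247 / (59.4 + 247) ≈ 47.884 days.
Remaining = 1510 × (1/2)^(253/47.884) = 1510 × (1/2)^5.2836 ≈ 38.768 cpm.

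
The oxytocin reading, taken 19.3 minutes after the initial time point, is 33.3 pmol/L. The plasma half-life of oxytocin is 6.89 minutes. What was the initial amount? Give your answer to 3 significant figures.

Number of half-lives elapsed: n = 19.3/6.89 ≈ 2.8012.
A₀ = A × 2^n = 33.3 × 2^2.8012 = 33.3 × 6.97 ≈ 232.1 pmol/L.

232 pmol/L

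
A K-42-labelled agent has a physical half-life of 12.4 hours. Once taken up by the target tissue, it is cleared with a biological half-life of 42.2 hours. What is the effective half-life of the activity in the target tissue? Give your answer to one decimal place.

9.6 hours

1/t_eff = 1/t_phys + 1/t_biol = 1/12.4 + 1/42.2 = 0.10434 per hour.
t_eff = 12.4 × 42.2 / (12.4 + 42.2) ≈ 9.5839 hours.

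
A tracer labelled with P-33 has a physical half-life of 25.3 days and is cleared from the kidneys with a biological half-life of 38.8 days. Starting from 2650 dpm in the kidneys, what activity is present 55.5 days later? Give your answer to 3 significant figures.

1/t_eff = 1/t_phys + 1/t_biol = 1/25.3 + 1/38.8 = 0.065299 per day.
t_eff = 25.3 × 38.8 / (25.3 + 38.8) ≈ 15.314 days.
Remaining = 2650 × (1/2)^(55.5/15.314) = 2650 × (1/2)^3.6241 ≈ 214.92 dpm.

215 dpm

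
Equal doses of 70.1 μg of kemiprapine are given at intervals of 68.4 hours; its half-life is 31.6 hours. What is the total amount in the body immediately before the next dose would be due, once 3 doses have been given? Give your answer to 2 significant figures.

20 μg

The 3 doses were given 205.2, 136.8, 68.4 hours ago.
Total = 70.1·(1/2)^(205.2/31.6) + 70.1·(1/2)^(136.8/31.6) + 70.1·(1/2)^(68.4/31.6)
      = 0.77791 + 3.4876 + 15.636 ≈ 19.901 μg.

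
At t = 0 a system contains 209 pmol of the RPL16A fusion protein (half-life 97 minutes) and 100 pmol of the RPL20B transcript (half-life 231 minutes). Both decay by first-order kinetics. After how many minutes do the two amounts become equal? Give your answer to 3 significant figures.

178 minutes

Set 209·(1/2)^(t/97) = 100·(1/2)^(t/231).
Taking log₂: log₂(209/100) = t·(1/97 − 1/231).
log₂(2.09) = 1.0635; 1/97 − 1/231 = 0.0059803.
t = 1.0635 / 0.0059803 ≈ 177.84 minutes.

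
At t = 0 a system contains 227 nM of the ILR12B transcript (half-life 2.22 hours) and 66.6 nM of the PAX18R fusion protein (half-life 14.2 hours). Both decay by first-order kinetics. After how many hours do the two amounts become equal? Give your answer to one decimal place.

4.7 hours

Set 227·(1/2)^(t/2.22) = 66.6·(1/2)^(t/14.2).
Taking log₂: log₂(227/66.6) = t·(1/2.22 − 1/14.2).
log₂(3.4084) = 1.7691; 1/2.22 − 1/14.2 = 0.38003.
t = 1.7691 / 0.38003 ≈ 4.6552 hours.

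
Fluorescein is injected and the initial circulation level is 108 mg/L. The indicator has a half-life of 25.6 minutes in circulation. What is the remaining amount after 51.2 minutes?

27 mg/L

Elapsed time is 2 half-lives (51.2/25.6).
Each half-life halves the amount: 108 × (1/2)^2 = 108/4 = 27 mg/L.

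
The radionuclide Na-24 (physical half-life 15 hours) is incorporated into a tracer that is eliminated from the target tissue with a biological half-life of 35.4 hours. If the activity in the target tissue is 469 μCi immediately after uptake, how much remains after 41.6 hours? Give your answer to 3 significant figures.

1/t_eff = 1/t_phys + 1/t_biol = 1/15 + 1/35.4 = 0.094915 per hour.
t_eff = 15 × 35.4 / (15 + 35.4) ≈ 10.536 hours.
Remaining = 469 × (1/2)^(41.6/10.536) = 469 × (1/2)^3.9485 ≈ 30.378 μCi.

30.4 μCi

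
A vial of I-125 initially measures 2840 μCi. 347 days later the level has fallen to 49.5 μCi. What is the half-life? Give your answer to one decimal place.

A/A₀ = 49.5/2840 ≈ 0.01743.
n = log₂(57.374) ≈ 5.8423 half-lives elapsed in 347 days.
t½ = 347/5.8423 ≈ 59.394 days.

59.4 days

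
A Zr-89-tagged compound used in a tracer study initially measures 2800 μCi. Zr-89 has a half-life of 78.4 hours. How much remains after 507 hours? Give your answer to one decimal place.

31.7 μCi

Number of half-lives: n = 507/78.4 ≈ 6.4668.
Remaining = 2800 × (1/2)^6.4668 = 2800 × 0.011305 ≈ 31.655 μCi.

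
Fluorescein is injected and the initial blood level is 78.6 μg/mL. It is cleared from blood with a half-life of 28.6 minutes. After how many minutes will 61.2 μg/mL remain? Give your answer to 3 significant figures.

10.3 minutes

Fraction remaining = 61.2/78.6 ≈ 0.77863.
n = log₂(78.6/61.2) = ln(1.2843)/ln 2 ≈ 0.361 half-lives.
t = n × t½ = 0.361 × 28.6 ≈ 10.325 minutes.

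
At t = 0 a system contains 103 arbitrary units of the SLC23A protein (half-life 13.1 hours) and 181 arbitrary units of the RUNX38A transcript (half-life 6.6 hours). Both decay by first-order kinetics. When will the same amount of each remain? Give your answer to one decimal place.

Set 103·(1/2)^(t/13.1) = 181·(1/2)^(t/6.6).
Taking log₂: log₂(103/181) = t·(1/13.1 − 1/6.6).
log₂(0.56906) = -0.81335; 1/13.1 − 1/6.6 = -0.075179.
t = -0.81335 / -0.075179 ≈ 10.819 hours.

10.8 hours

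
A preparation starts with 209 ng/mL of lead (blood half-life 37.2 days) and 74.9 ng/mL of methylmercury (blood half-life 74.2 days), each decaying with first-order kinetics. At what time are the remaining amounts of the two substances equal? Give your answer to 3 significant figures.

110 days

Set 209·(1/2)^(t/37.2) = 74.9·(1/2)^(t/74.2).
Taking log₂: log₂(209/74.9) = t·(1/37.2 − 1/74.2).
log₂(2.7904) = 1.4805; 1/37.2 − 1/74.2 = 0.013405.
t = 1.4805 / 0.013405 ≈ 110.44 days.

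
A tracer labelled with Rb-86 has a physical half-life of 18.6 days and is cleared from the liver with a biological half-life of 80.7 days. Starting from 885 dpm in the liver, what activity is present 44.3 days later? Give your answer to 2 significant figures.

1/t_eff = 1/t_phys + 1/t_biol = 1/18.6 + 1/80.7 = 0.066155 per day.
t_eff = 18.6 × 80.7 / (18.6 + 80.7) ≈ 15.116 days.
Remaining = 885 × (1/2)^(44.3/15.116) = 885 × (1/2)^2.9307 ≈ 116.07 dpm.

120 dpm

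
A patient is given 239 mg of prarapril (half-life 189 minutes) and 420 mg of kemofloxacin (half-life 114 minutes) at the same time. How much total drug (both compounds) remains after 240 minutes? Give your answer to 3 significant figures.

prarapril: 239 × (1/2)^(240/189) = 239 × (1/2)^1.2698 ≈ 99.115 mg.
kemofloxacin: 420 × (1/2)^(240/114) = 420 × (1/2)^2.1053 ≈ 97.612 mg.
Total = 99.115 + 97.612 ≈ 196.73 mg.

197 mg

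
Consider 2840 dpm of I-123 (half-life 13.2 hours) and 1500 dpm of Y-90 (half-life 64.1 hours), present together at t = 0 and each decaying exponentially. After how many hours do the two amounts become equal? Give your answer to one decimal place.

Set 2840·(1/2)^(t/13.2) = 1500·(1/2)^(t/64.1).
Taking log₂: log₂(2840/1500) = t·(1/13.2 − 1/64.1).
log₂(1.8933) = 0.92093; 1/13.2 − 1/64.1 = 0.060157.
t = 0.92093 / 0.060157 ≈ 15.309 hours.

15.3 hours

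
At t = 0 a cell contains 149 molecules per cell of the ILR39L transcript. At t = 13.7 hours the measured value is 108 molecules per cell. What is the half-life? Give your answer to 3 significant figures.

A/A₀ = 108/149 ≈ 0.72483.
n = log₂(1.3796) ≈ 0.46428 half-lives elapsed in 13.7 hours.
t½ = 13.7/0.46428 ≈ 29.508 hours.

29.5 hours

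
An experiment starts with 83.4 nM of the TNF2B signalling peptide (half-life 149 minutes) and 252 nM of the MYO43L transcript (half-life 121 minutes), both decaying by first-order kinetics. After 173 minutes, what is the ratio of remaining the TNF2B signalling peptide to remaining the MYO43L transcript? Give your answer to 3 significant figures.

0.399

TNF2B signalling peptide: 83.4 × (1/2)^(173/149) = 83.4 × (1/2)^1.1611 ≈ 37.295 nM.
MYO43L transcript: 252 × (1/2)^(173/121) = 252 × (1/2)^1.4298 ≈ 93.541 nM.
Ratio ≈ 37.295 / 93.541 ≈ 0.3987.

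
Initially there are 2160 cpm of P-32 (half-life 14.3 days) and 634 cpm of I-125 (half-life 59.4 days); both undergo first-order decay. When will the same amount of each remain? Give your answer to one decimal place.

33.3 days

Set 2160·(1/2)^(t/14.3) = 634·(1/2)^(t/59.4).
Taking log₂: log₂(2160/634) = t·(1/14.3 − 1/59.4).
log₂(3.4069) = 1.7685; 1/14.3 − 1/59.4 = 0.053095.
t = 1.7685 / 0.053095 ≈ 33.308 days.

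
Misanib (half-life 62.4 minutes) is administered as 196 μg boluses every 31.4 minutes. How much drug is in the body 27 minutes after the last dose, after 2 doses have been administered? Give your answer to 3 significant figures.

The 2 doses were given 58.4, 27 minutes ago.
Total = 196·(1/2)^(58.4/62.4) + 196·(1/2)^(27/62.4)
      = 102.45 + 145.21 ≈ 247.66 μg.

248 μg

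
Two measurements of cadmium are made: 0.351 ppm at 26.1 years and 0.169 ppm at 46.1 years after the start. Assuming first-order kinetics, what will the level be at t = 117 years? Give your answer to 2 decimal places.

0.01 ppm

Over Δt = 46.1 − 26.1 = 20 years, the level fell by a factor of 0.351/0.169 ≈ 2.0769.
n = log₂(2.0769) ≈ 1.0544 half-lives, so t½ = 20/1.0544 ≈ 18.967 years.
From t = 46.1 to t = 117: 0.169 × (1/2)^((117−46.1)/18.967) ≈ 0.012666 ppm.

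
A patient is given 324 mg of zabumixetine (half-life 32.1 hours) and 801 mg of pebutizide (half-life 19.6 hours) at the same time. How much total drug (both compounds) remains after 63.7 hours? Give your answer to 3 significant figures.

166 mg

zabumixetine: 324 × (1/2)^(63.7/32.1) = 324 × (1/2)^1.9844 ≈ 81.879 mg.
pebutizide: 801 × (1/2)^(63.7/19.6) = 801 × (1/2)^3.25 ≈ 84.195 mg.
Total = 81.879 + 84.195 ≈ 166.07 mg.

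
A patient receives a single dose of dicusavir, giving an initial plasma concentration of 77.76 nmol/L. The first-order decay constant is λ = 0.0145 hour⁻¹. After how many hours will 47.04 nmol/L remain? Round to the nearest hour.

35 hours

t½ = ln 2 / λ = 0.69315 / 0.0145 ≈ 47.803 hours.
Fraction remaining = 47.04/77.76 ≈ 0.60494.
n = log₂(77.76/47.04) = ln(1.6531)/ln 2 ≈ 0.72514 half-lives.
t = n × t½ = 0.72514 × 47.803 ≈ 34.664 hours.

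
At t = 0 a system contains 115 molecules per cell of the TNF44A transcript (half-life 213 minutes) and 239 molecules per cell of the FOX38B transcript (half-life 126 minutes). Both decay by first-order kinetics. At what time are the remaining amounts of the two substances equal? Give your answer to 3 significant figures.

326 minutes

Set 115·(1/2)^(t/213) = 239·(1/2)^(t/126).
Taking log₂: log₂(115/239) = t·(1/213 − 1/126).
log₂(0.48117) = -1.0554; 1/213 − 1/126 = -0.0032417.
t = -1.0554 / -0.0032417 ≈ 325.57 minutes.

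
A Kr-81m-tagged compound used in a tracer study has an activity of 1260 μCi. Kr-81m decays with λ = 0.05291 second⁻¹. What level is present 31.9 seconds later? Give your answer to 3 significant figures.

t½ = ln 2 / λ = 0.69315 / 0.05291 ≈ 13.1 seconds.
Number of half-lives: n = 31.9/13.1 ≈ 2.435.
Remaining = 1260 × (1/2)^2.435 = 1260 × 0.18492 ≈ 233 μCi.

233 μCi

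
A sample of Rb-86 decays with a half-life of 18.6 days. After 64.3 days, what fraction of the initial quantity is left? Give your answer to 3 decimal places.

n = 64.3/18.6 ≈ 3.457 half-lives.
Fraction remaining = (1/2)^3.457 ≈ 0.091063.

0.091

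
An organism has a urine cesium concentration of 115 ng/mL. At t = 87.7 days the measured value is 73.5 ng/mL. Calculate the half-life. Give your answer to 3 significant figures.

A/A₀ = 73.5/115 ≈ 0.63913.
n = log₂(1.5646) ≈ 0.64582 half-lives elapsed in 87.7 days.
t½ = 87.7/0.64582 ≈ 135.8 days.

136 days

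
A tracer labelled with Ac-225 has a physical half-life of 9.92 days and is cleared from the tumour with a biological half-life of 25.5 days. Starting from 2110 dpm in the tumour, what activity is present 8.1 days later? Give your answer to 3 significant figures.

1/t_eff = 1/t_phys + 1/t_biol = 1/9.92 + 1/25.5 = 0.14002 per day.
t_eff = 9.92 × 25.5 / (9.92 + 25.5) ≈ 7.1417 days.
Remaining = 2110 × (1/2)^(8.1/7.1417) = 2110 × (1/2)^1.1342 ≈ 961.3 dpm.

961 dpm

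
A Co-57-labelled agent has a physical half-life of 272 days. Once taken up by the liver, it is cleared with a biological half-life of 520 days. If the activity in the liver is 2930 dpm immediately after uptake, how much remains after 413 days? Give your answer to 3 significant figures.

590 dpm

1/t_eff = 1/t_phys + 1/t_biol = 1/272 + 1/520 = 0.0055995 per day.
t_eff = 272 × 520 / (272 + 520) ≈ 178.59 days.
Remaining = 2930 × (1/2)^(413/178.59) = 2930 × (1/2)^2.3126 ≈ 589.8 dpm.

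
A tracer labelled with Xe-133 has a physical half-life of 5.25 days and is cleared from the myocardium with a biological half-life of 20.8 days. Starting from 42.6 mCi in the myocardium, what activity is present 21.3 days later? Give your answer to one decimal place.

1/t_eff = 1/t_phys + 1/t_biol = 1/5.25 + 1/20.8 = 0.23855 per day.
t_eff = 5.25 × 20.8 / (5.25 + 20.8) ≈ 4.1919 days.
Remaining = 42.6 × (1/2)^(21.3/4.1919) = 42.6 × (1/2)^5.0812 ≈ 1.2584 mCi.

1.3 mCi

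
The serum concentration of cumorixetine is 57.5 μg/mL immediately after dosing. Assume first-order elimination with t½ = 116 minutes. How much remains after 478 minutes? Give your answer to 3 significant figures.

3.31 μg/mL

Number of half-lives: n = 478/116 ≈ 4.1207.
Remaining = 57.5 × (1/2)^4.1207 = 57.5 × 0.057484 ≈ 3.3053 μg/mL.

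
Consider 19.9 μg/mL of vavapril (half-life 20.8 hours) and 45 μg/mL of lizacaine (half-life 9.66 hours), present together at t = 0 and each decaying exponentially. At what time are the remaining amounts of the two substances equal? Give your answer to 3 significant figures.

Set 19.9·(1/2)^(t/20.8) = 45·(1/2)^(t/9.66).
Taking log₂: log₂(19.9/45) = t·(1/20.8 − 1/9.66).
log₂(0.44222) = -1.1772; 1/20.8 − 1/9.66 = -0.055443.
t = -1.1772 / -0.055443 ≈ 21.232 hours.

21.2 hours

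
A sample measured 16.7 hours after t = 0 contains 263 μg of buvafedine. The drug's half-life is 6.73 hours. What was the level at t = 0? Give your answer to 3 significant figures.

Number of half-lives elapsed: n = 16.7/6.73 ≈ 2.4814.
A₀ = A × 2^n = 263 × 2^2.4814 = 263 × 5.5845 ≈ 1468.7 μg.

1470 μg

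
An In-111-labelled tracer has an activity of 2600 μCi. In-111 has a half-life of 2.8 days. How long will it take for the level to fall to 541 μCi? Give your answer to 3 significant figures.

6.34 days

Fraction remaining = 541/2600 ≈ 0.20808.
n = log₂(2600/541) = ln(4.8059)/ln 2 ≈ 2.2648 half-lives.
t = n × t½ = 2.2648 × 2.8 ≈ 6.3415 days.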